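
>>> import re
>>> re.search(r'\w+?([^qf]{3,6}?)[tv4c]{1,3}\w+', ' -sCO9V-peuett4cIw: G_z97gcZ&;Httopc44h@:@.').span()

The pattern matches one or more of a word character (lazy); then 3 to 6 of any character except [qf] (lazy) (captured); then 1 to 3 of one of [tv4c], then one or more of a word character.
Unlike `match`, `search` isn't anchored — it looks for the pattern anywhere in the string.
The match spans [2:18] → 'sCO9V-peuett4cIw'.
Captured: group 1 = 'V-peue'.

(2, 18)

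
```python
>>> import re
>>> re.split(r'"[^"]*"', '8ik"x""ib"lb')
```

`split` removes every match and returns the 3 fragments in between.

['8ik', '', 'lb']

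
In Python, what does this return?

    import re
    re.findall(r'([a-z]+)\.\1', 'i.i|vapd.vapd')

['i', 'vapd']

After group 1 captures some text, `\1` only succeeds where that same text appears again.
Walking the string: at [0:3] match 'i.i', group 1 = 'i'; at [4:13] match 'vapd.vapd', group 1 = 'vapd'.
With a single group, `findall` returns only what that group captured — 2 items.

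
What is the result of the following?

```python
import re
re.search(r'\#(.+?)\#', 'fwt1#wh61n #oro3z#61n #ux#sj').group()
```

Because the quantifier is non-greedy, it stops expanding at the earliest point where the rest of the pattern can succeed.
The match spans [4:12] → '#wh61n #'.

'#wh61n #'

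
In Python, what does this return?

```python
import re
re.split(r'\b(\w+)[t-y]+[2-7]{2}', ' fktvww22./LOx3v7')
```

This matches a word boundary (`\b`, zero-width); then one or more of a word character (captured); then one or more of a character in [t-y]; then exactly 2 of a character in [2-7].
Matches to split on: at [1:9] → 'fktvww22'.
The group in the pattern means `split` returns the separators' captures alongside the pieces.

[' ', 'fktvw', './LOx3v7']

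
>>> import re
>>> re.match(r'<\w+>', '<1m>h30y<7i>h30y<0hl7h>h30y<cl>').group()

'<1m>'

`re.match` only tries the pattern at the start of the string.
The match spans [0:4] → '<1m>'.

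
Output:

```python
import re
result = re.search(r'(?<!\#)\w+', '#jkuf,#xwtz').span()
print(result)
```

Because the assertion is negative and zero-width, positions next to the forbidden text are skipped.
`re.search` tries every starting position until one works.
The match spans [2:5] → 'kuf'.

(2, 5)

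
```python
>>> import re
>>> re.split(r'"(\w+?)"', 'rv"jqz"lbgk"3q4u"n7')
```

['rv', 'jqz', 'lbgk', '3q4u', 'n7']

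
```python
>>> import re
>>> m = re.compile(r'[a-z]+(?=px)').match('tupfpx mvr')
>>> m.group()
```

'tupf'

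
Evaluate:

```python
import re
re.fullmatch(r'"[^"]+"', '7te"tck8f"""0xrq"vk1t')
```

None

For `fullmatch`, every character of the input must be accounted for by the pattern.
Here the pattern can't cover the whole string, so the call returns None.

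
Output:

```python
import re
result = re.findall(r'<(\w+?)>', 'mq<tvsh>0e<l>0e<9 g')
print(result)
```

['tvsh', 'l']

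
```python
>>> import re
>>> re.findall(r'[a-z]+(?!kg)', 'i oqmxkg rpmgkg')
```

['i', 'oqmxkg', 'rpmgkg']

Because the assertion is negative and zero-width, positions next to the forbidden text are skipped.
Matches: at [0:1] → 'i'; at [2:8] → 'oqmxkg'; at [9:15] → 'rpmgkg'.
`findall` yields the raw match text (3 of them) because the pattern has no groups.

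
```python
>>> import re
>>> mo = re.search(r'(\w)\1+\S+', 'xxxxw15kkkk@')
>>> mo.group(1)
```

'x'

`\1` is not a pattern — it's the concrete string captured by group 1, re-applied verbatim.
`re.search` tries every starting position until one works.
The match spans [0:12] → 'xxxxw15kkkk@'.
Captured: group 1 = 'x'.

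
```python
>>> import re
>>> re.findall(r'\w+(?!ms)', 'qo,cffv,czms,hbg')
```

['qo', 'cffv', 'czms', 'hbg']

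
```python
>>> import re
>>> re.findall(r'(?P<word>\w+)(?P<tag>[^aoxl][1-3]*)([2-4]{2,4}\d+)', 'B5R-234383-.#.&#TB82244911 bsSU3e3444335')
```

[('B5R', '-23', '4383'), ('TB82', '2', '44911'), ('bsSU3e344', '4', '335')]

This matches one or more of a word character (captured as 'word'); then any character except [aoxl], then zero or more of a character in [1-3] (captured as 'tag'); then 2 to 4 of a character in [2-4], then one or more of a digit (captured).
With 3 capturing groups, `findall` returns a 3-tuple per match.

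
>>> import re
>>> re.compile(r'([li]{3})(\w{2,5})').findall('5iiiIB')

2 groups means the one result is a tuple of 2 captured strings — 1 here.

[('iii', 'IB')]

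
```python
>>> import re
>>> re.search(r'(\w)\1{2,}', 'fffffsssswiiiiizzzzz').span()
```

(0, 5)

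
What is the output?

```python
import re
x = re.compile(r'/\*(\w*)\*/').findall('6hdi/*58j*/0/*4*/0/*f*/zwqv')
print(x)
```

Matches: at [4:11] match '/*58j*/', group 1 = '58j'; at [12:17] match '/*4*/', group 1 = '4'; at [18:23] match '/*f*/', group 1 = 'f'.
One capturing group, so `findall` returns just the captured substring from each match — 3 in all.

['58j', '4', 'f']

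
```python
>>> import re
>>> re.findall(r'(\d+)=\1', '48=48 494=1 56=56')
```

['48', '56']

After group 1 captures some text, `\1` only succeeds where that same text appears again.
Matches: at [0:5] match '48=48', group 1 = '48'; at [12:17] match '56=56', group 1 = '56'.
Because there's exactly one group, `findall` drops the full match and keeps group 1 from each hit.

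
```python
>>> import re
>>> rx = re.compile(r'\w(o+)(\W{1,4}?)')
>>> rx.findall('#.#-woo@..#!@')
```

[('oo', '@')]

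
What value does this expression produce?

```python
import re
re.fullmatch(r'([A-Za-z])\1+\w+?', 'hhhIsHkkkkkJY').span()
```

The backreference `\1` re-matches whatever the first group consumed, character for character.
`re.fullmatch` requires the pattern to consume the entire string.
The match spans [0:13] → 'hhhIsHkkkkkJY'.
Captured: group 1 = 'h'.

(0, 13)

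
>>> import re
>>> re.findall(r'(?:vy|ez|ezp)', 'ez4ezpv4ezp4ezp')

['ez', 'ez', 'ez', 'ez']

Alternation isn't longest-match — the leftmost alternative that fits at this position is chosen.
No capturing groups, so `findall` returns the 4 full match strings.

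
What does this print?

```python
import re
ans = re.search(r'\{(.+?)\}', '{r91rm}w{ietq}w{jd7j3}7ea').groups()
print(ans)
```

`re.search` tries every starting position until one works.
The match spans [0:7] → '{r91rm}'.
Captured: group 1 = 'r91rm'.

('r91rm',)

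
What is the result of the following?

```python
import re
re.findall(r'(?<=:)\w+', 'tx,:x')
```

['x']

The positive lookaround only admits positions where the adjacent text matches; those characters stay outside the span.
Walking the string: at [4:5] → 'x'.
`findall` yields the raw match text (1 of them) because the pattern has no groups.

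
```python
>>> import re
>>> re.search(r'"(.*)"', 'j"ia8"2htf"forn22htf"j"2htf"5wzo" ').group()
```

The match spans [1:33] → '"ia8"2htf"forn22htf"j"2htf"5wzo"'.

'"ia8"2htf"forn22htf"j"2htf"5wzo"'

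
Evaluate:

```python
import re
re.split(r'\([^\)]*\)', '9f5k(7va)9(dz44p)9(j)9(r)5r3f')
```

Matches to split on: at [4:9] → '(7va)'; at [10:17] → '(dz44p)'; at [18:21] → '(j)'; at [22:25] → '(r)'.
`split` removes every match and returns the 5 fragments in between.

['9f5k', '9', '9', '9', '5r3f']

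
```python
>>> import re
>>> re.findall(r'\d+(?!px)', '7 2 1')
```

The negative lookaround is zero-width — it rules out positions where the adjacent text would match, without consuming anything.
Walking the string: at [0:1] → '7'; at [2:3] → '2'; at [4:5] → '1'.
No capturing groups, so `findall` returns the 3 full match strings.

['7', '2', '1']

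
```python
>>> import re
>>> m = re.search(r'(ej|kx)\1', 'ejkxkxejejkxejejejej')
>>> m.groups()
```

The match spans [2:6] → 'kxkx'.
Captured: group 1 = 'kx'.

('kx',)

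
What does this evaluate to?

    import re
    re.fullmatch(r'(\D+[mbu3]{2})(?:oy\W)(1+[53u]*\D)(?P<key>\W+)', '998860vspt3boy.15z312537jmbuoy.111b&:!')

Pattern: one or more of a non-digit, then exactly 2 of one of [mbu3] (captured); then the literal 'oy', then a non-word character (non-capturing group); then one or more of the literal '1', then zero or more of one of [53u], then a non-digit (captured); then one or more of a non-word character (captured as 'key').
`re.fullmatch` requires the pattern to consume the entire string.
Here the pattern can't cover the whole string, so the call returns None.

None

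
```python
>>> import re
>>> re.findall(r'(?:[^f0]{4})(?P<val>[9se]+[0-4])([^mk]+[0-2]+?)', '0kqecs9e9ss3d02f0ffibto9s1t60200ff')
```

[('s9e9ss3', 'd02f0ffibto9s1t60200')]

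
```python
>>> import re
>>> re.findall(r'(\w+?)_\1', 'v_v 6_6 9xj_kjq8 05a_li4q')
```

['v', '6']

After group 1 captures some text, `\1` only succeeds where that same text appears again.
Scanning left to right: at [0:3] match 'v_v', group 1 = 'v'; at [4:7] match '6_6', group 1 = '6'.
One capturing group, so `findall` returns just the captured substring from each match — 2 in all.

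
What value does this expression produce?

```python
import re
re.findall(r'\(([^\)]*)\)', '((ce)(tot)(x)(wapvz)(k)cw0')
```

['(ce', 'tot', 'x', 'wapvz', 'k']

Scanning left to right: at [0:5] match '((ce)', group 1 = '(ce'; at [5:10] match '(tot)', group 1 = 'tot'; at [10:13] match '(x)', group 1 = 'x'; at [13:20] match '(wapvz)', group 1 = 'wapvz'; at [20:23] match '(k)', group 1 = 'k'.
One capturing group, so `findall` returns just the captured substring from each match — 5 in all.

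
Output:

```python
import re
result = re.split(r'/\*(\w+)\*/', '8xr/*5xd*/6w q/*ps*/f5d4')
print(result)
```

['8xr', '5xd', '6w q', 'ps', 'f5d4']

Matches to split on: at [3:10] → '/*5xd*/'; at [14:20] → '/*ps*/'.
Because the pattern has a capturing group, `split` also inserts each captured text between the pieces.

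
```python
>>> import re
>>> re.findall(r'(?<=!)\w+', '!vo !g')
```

Lookahead/lookbehind check context without consuming it, so the matched span excludes the asserted characters.
Scanning left to right: at [1:3] → 'vo'; at [5:6] → 'g'.
With no groups in the pattern, `findall` gives back each whole match — 2 here.

['vo', 'g']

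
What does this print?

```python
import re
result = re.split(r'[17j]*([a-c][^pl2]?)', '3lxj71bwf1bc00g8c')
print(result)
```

['3lx', 'bw', 'f', 'bc', '00g8', 'c', '']

Pattern: zero or more of one of [17j]; then a character in [a-c], then optionally any character except [pl2] (captured).
Because the pattern has a capturing group, `split` also inserts each captured text between the pieces.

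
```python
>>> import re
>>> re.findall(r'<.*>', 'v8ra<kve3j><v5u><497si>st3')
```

No capturing groups, so `findall` returns the 1 full match string.

['<kve3j><v5u><497si>']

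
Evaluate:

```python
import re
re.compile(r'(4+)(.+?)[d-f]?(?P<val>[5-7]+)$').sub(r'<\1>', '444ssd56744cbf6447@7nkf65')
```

'<444>'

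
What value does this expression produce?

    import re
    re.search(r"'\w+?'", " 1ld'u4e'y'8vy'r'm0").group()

"'u4e'"

The match spans [4:9] → "'u4e'".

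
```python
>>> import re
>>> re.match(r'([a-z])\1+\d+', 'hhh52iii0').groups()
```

('h',)

`\1` has to match the exact text group 1 already captured.
`re.match` won't scan ahead — the pattern has to work from the very first character.
The match spans [0:5] → 'hhh52'.
Captured: group 1 = 'h'.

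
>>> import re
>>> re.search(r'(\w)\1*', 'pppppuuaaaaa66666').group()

'ppppp'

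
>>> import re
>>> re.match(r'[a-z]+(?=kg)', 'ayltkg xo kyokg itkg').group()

'aylt'

The lookaround is zero-width — it requires the adjacent text to match without consuming it, so the asserted text isn't part of the match.
`re.match` only tries the pattern at the start of the string.
The match spans [0:4] → 'aylt'.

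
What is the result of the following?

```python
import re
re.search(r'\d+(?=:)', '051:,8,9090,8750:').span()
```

(0, 3)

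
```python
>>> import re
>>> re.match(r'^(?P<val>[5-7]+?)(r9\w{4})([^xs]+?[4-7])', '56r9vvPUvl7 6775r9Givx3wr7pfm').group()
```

Pattern: anchored at the start of the string; then one or more of a character in [5-7] (lazy) (captured as 'val'); then the literal 'r9', then exactly 4 of a word character (captured); then one or more of any character except [xs] (lazy), then a character in [4-7] (captured).
A non-greedy quantifier consumes as few characters as it can — just enough that the remainder of the pattern still matches from where it stops; whatever follows it matches normally.
With `match`, the pattern is implicitly anchored at the beginning.
The match spans [0:11] → '56r9vvPUvl7'.
Captured: group 1 = '56', group 2 = 'r9vvPU', group 3 = 'vl7'.

'56r9vvPUvl7'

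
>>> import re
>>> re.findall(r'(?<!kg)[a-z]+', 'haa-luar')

['haa', 'luar']

A negative assertion filters positions out without eating any characters.
Walking the string: at [0:3] → 'haa'; at [4:8] → 'luar'.
With no groups in the pattern, `findall` gives back each whole match — 2 here.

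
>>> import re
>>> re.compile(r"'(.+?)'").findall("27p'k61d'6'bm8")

['k61d']

One capturing group, so `findall` returns just the captured substring from the one match — 1 in all.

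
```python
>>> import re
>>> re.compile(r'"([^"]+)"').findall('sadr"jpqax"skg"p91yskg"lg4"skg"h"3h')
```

['jpqax', 'p91yskg', 'skg']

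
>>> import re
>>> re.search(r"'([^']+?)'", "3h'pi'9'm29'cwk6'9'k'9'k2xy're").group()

"'pi'"

The match spans [2:6] → "'pi'".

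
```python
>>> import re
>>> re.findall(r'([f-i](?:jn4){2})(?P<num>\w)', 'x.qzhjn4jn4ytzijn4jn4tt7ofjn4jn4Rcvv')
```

[('hjn4jn4', 'y'), ('ijn4jn4', 't'), ('fjn4jn4', 'R')]

Multiple groups make `findall` return tuples — one 2-tuple for each match.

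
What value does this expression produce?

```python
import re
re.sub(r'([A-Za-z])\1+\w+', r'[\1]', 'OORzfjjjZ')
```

'[O]'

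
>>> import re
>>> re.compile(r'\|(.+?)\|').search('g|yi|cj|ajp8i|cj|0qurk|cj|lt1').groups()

A `+?`/`*?`/`{m,n}?` starts at its minimum and grows only as far as needed for what follows to match.
`search` walks the string left to right and returns the first match it finds.
The match spans [1:5] → '|yi|'.
Captured: group 1 = 'yi'.

('yi',)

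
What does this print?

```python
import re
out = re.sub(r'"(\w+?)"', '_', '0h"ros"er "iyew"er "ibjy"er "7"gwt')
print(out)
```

0h_er _er _er _gwt

Every occurrence is swapped for '_'.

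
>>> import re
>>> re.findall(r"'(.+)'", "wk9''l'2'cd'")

Matches: at [3:12] match "''l'2'cd'", group 1 = "'l'2'cd".
With a single group, `findall` returns only what that group captured — 1 item.

["'l'2'cd"]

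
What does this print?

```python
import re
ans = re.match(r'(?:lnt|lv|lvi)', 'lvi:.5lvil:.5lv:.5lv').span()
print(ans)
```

The regex engine tests alternatives in the order written; an earlier branch that matches wins even if a later one would match more.
`match` is anchored at position 0; if the pattern doesn't fit there, it returns None.
The match spans [0:2] → 'lv'.

(0, 2)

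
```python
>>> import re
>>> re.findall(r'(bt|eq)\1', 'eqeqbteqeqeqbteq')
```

['eq', 'eq']

`\1` has to match the exact text group 1 already captured.
One capturing group, so `findall` returns just the captured substring from each match — 2 in all.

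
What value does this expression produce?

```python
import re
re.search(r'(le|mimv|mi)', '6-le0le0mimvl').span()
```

`re.search` scans for the first position where the pattern succeeds.
The match spans [2:4] → 'le'.
Captured: group 1 = 'le'.

(2, 4)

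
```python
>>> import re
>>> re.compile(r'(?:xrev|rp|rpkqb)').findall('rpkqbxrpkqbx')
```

`|` is ordered: at each position the engine commits to the first alternative that works.
`findall` yields the raw match text (2 of them) because the pattern has no groups.

['rp', 'rp']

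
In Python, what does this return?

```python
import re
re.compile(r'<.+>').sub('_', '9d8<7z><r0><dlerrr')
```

'9d8_<dlerrr'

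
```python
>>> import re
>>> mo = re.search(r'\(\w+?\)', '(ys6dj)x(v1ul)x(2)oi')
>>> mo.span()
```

The match spans [0:7] → '(ys6dj)'.

(0, 7)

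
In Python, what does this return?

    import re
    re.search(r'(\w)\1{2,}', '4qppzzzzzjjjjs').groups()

`\1` has to match the exact text group 1 already captured.
Unlike `match`, `search` isn't anchored — it looks for the pattern anywhere in the string.
The match spans [4:9] → 'zzzzz'.
Captured: group 1 = 'z'.

('z',)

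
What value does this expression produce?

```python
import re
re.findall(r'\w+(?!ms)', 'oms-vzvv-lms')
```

['oms', 'vzvv', 'lms']

`(?!…)`/`(?<!…)` only lets a position through if the neighbouring text does NOT match; no characters are consumed.
Scanning left to right: at [0:3] → 'oms'; at [4:8] → 'vzvv'; at [9:12] → 'lms'.
`findall` yields the raw match text (3 of them) because the pattern has no groups.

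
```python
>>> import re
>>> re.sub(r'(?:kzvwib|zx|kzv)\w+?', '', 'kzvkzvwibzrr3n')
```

'zvwibzrr3n'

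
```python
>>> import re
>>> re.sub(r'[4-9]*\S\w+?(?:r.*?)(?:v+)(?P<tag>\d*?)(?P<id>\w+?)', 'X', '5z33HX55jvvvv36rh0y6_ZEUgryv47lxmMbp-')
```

Pattern: zero or more of a character in [4-9]; then a non-whitespace character, then one or more of a word character (lazy); then a literal 'r', then zero or more of any character (lazy) (non-capturing group); then one or more of a literal 'v' (non-capturing group); then zero or more of a digit (lazy) (captured as 'tag'); then one or more of a word character (lazy) (captured as 'id').
The `?` after the quantifier makes it lazy — it takes as little as possible before letting the rest of the pattern try.
Matches: at [0:29] → '5z33HX55jvvvv36rh0y6_ZEUgryv4'.
Each match is replaced by 'X'.

'X7lxmMbp-'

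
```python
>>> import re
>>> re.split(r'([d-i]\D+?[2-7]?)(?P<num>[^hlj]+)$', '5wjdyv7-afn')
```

The pattern matches a character in [d-i], then one or more of a non-digit (lazy), then optionally a character in [2-7] (captured); then one or more of any character except [hlj] (captured as 'num'); then anchored at the end.
Matches to split on: at [3:11] → 'dyv7-afn'.
The group in the pattern means `split` returns the separators' captures alongside the pieces.

['5wj', 'dy', 'v7-afn', '']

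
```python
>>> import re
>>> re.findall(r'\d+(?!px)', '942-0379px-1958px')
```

The negative lookaround is zero-width — it rules out positions where the adjacent text would match, without consuming anything.
Walking the string: at [0:3] → '942'; at [4:7] → '037'; at [11:14] → '195'.
Since nothing is captured, `findall` lists the 3 matched substrings directly.

['942', '037', '195']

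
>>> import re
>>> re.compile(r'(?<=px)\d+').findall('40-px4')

['4']

The lookaround is zero-width — it requires the adjacent text to match without consuming it, so the asserted text isn't part of the match.
Since nothing is captured, `findall` lists the 1 matched substring directly.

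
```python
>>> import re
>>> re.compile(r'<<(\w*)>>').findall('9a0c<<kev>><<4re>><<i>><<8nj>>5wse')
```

['kev', '4re', 'i', '8nj']

Scanning left to right: at [4:11] match '<<kev>>', group 1 = 'kev'; at [11:18] match '<<4re>>', group 1 = '4re'; at [18:23] match '<<i>>', group 1 = 'i'; at [23:30] match '<<8nj>>', group 1 = '8nj'.
Because there's exactly one group, `findall` drops the full match and keeps group 1 from each hit.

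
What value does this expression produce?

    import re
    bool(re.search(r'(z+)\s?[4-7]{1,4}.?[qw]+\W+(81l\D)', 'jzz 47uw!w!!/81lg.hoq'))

False

The pattern matches one or more of a literal 'z' (captured); then optionally whitespace, then 1 to 4 of a character in [4-7], then optionally any character; then one or more of one of [qw]; then one or more of a non-word character; then the literal '81l', then a non-digit (captured).
`re.search` scans for the first position where the pattern succeeds.
Here no position works, so the call returns None, and `bool(None)` is False.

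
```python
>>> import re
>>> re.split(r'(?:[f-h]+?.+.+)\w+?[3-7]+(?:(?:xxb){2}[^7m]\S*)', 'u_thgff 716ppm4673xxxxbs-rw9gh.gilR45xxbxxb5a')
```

['u_t', '']

This matches one or more of a character in [f-h] (lazy), then one or more of any character, then one or more of any character (non-capturing group); then one or more of a word character (lazy); then one or more of a character in [3-7]; then the literal 'xxb' repeated 2 times, then any character except [7m], then zero or more of a non-whitespace character (non-capturing group).
Matches to split on: at [3:45] → 'hgff 716ppm4673xxxxbs-rw9gh.gilR45xxbxxb5a'.
The string is cut at each match, leaving 2 pieces.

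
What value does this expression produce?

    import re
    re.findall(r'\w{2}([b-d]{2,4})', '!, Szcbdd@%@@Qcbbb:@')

['cbdd', 'bbb']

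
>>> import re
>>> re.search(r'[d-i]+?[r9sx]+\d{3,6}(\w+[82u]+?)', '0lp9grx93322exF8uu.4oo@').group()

'grx93322exF8uu'

The pattern matches one or more of a character in [d-i] (lazy); then one or more of one of [r9sx]; then 3 to 6 of a digit; then one or more of a word character, then one or more of one of [82u] (lazy) (captured).
`re.search` scans for the first position where the pattern succeeds.
The match spans [4:18] → 'grx93322exF8uu'.
Captured: group 1 = 'exF8uu'.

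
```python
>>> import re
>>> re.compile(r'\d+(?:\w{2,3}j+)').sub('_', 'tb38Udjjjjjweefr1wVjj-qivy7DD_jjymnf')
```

`sub` substitutes '_' at each match site.

'tb_weefr_-qivy_ymnf'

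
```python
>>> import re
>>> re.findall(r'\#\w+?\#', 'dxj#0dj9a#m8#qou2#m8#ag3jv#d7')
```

['#0dj9a#', '#qou2#', '#ag3jv#']

No capturing groups, so `findall` returns the 3 full match strings.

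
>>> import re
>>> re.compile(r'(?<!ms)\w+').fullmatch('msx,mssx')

A negative assertion filters positions out without eating any characters.
`fullmatch` succeeds only if the pattern covers the string from start to end.
Here the string isn't matched end-to-end, so the call returns None.

None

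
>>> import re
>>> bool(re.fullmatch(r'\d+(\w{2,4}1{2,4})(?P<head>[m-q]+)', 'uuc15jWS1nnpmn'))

False

This matches one or more of a digit; then 2 to 4 of a word character, then 2 to 4 of a literal '1' (captured); then one or more of a character in [m-q] (captured as 'head').
`fullmatch` succeeds only if the pattern covers the string from start to end.
Here the string isn't matched end-to-end, so the call returns None, and `bool(None)` is False.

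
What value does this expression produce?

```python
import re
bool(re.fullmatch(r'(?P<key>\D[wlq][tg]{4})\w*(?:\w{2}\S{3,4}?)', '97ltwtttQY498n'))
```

False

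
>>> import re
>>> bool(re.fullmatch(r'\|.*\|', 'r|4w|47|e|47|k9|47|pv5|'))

False

For `fullmatch`, every character of the input must be accounted for by the pattern.
Here the string isn't matched end-to-end, so the call returns None, and `bool(None)` is False.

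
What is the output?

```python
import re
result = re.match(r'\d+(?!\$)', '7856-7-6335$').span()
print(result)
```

A negative assertion filters positions out without eating any characters.
`re.match` only tries the pattern at the start of the string.
The match spans [0:4] → '7856'.

(0, 4)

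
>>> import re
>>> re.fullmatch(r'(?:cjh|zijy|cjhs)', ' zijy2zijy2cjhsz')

None

For `fullmatch`, every character of the input must be accounted for by the pattern.
Here there's no way to consume every character, so the call returns None.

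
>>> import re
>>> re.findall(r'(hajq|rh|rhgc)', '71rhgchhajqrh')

['rh', 'hajq', 'rh']

Alternation isn't longest-match — the leftmost alternative that fits at this position is chosen.
Matches: at [2:4] match 'rh', group 1 = 'rh'; at [7:11] match 'hajq', group 1 = 'hajq'; at [11:13] match 'rh', group 1 = 'rh'.
One capturing group, so `findall` returns just the captured substring from each match — 3 in all.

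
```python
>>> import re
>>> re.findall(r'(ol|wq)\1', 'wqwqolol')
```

After group 1 captures some text, `\1` only succeeds where that same text appears again.
Matches: at [0:4] match 'wqwq', group 1 = 'wq'; at [4:8] match 'olol', group 1 = 'ol'.
Because there's exactly one group, `findall` drops the full match and keeps group 1 from each hit.

['wq', 'ol']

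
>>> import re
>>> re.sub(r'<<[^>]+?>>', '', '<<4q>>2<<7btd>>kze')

'2kze'

Each match is replaced by ''.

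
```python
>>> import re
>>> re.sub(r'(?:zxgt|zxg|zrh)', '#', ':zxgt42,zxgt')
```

Branches in `(...|...)` are attempted left-to-right; the first branch that allows the whole pattern to succeed is taken.
Matches: at [1:5] → 'zxgt'; at [8:12] → 'zxgt'.
Every occurrence is swapped for '#'.

':#42,#'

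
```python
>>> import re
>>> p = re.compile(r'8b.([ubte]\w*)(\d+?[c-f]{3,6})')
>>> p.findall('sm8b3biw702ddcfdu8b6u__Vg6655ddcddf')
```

[('biw702ddcfdu8b6u__Vg665', '5ddcddf')]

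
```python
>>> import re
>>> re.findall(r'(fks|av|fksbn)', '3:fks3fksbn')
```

Alternation isn't longest-match — the leftmost alternative that fits at this position is chosen.
`findall` collects group 1 from each match (2 total).

['fks', 'fks']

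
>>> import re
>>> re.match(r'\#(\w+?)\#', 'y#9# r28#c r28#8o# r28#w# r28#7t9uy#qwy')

`re.match` only tries the pattern at the start of the string.
Here the pattern fails at index 0, so the call returns None.

None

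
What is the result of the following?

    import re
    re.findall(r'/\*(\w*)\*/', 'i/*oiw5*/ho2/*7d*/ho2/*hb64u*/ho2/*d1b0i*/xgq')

['oiw5', '7d', 'hb64u', 'd1b0i']

Scanning left to right: at [1:9] match '/*oiw5*/', group 1 = 'oiw5'; at [12:18] match '/*7d*/', group 1 = '7d'; at [21:30] match '/*hb64u*/', group 1 = 'hb64u'; at [33:42] match '/*d1b0i*/', group 1 = 'd1b0i'.
With a single group, `findall` returns only what that group captured — 4 items.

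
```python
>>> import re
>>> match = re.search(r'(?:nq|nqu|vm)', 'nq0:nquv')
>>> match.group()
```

'nq'

Unlike `match`, `search` isn't anchored — it looks for the pattern anywhere in the string.
The match spans [0:2] → 'nq'.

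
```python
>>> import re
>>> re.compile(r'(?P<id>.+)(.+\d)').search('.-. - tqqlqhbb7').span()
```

The pattern matches one or more of any character (captured as 'id'); then one or more of any character, then a digit (captured).
Unlike `match`, `search` isn't anchored — it looks for the pattern anywhere in the string.
The match spans [0:15] → '.-. - tqqlqhbb7'.
Captured: group 1 = '.-. - tqqlqhb', group 2 = 'b7'.

(0, 15)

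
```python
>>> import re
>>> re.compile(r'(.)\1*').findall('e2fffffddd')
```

A backreference is literal: `\1` must see the identical characters the first group matched.
Because there's exactly one group, `findall` drops the full match and keeps group 1 from each hit.

['e', '2', 'f', 'd']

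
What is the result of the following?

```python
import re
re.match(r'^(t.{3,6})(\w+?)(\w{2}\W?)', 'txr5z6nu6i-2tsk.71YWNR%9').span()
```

`match` is anchored at position 0; if the pattern doesn't fit there, it returns None.
The match spans [0:11] → 'txr5z6nu6i-'.

(0, 11)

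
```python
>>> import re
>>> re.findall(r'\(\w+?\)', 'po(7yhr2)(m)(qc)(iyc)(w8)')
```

Matches: at [2:9] → '(7yhr2)'; at [9:12] → '(m)'; at [12:16] → '(qc)'; at [16:21] → '(iyc)'; at [21:25] → '(w8)'.
No capturing groups, so `findall` returns the 5 full match strings.

['(7yhr2)', '(m)', '(qc)', '(iyc)', '(w8)']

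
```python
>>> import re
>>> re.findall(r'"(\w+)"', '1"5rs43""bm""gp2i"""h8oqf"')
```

Scanning left to right: at [1:8] match '"5rs43"', group 1 = '5rs43'; at [8:12] match '"bm"', group 1 = 'bm'; at [12:18] match '"gp2i"', group 1 = 'gp2i'; at [19:26] match '"h8oqf"', group 1 = 'h8oqf'.
`findall` collects group 1 from each match (4 total).

['5rs43', 'bm', 'gp2i', 'h8oqf']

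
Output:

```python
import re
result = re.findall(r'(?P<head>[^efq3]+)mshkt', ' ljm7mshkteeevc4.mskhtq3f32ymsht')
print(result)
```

This matches one or more of any character except [efq3] (captured as 'head'); then the literal 'ms', then the literal 'hkt'.
Matches: at [0:10] match ' ljm7mshkt', group 1 = ' ljm7'.
With a single group, `findall` returns only what that group captured — 1 item.

[' ljm7']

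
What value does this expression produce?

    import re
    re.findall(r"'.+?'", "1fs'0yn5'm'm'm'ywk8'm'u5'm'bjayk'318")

["'0yn5'", "'m'", "'ywk8'", "'u5'", "'bjayk'"]

Because the quantifier is non-greedy, it stops expanding at the earliest point where the rest of the pattern can succeed.
No capturing groups, so `findall` returns the 5 full match strings.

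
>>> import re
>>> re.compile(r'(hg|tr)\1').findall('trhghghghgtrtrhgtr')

['hg', 'hg', 'tr']

The backreference `\1` re-matches whatever the first group consumed, character for character.
Matches: at [2:6] match 'hghg', group 1 = 'hg'; at [6:10] match 'hghg', group 1 = 'hg'; at [10:14] match 'trtr', group 1 = 'tr'.
With a single group, `findall` returns only what that group captured — 3 items.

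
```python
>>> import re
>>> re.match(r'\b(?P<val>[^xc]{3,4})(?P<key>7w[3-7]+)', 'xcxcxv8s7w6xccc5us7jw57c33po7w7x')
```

This matches a word boundary (`\b`, zero-width); then 3 to 4 of any character except [xc] (captured as 'val'); then the literal '7w', then one or more of a character in [3-7] (captured as 'key').
`re.match` won't scan ahead — the pattern has to work from the very first character.
Here position 0 doesn't satisfy it, so the call returns None.

None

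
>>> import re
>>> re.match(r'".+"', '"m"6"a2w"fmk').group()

`match` is anchored at position 0; if the pattern doesn't fit there, it returns None.
The match spans [0:9] → '"m"6"a2w"'.

'"m"6"a2w"'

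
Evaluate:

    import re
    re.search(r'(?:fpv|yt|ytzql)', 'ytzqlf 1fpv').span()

Alternation tries branches left to right and keeps the first one that lets the overall match succeed at that position.
Unlike `match`, `search` isn't anchored — it looks for the pattern anywhere in the string.
The match spans [0:2] → 'yt'.

(0, 2)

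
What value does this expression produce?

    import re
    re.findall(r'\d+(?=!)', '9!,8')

['9']

The lookaround is zero-width — it requires the adjacent text to match without consuming it, so the asserted text isn't part of the match.
With no groups in the pattern, `findall` gives back each whole match — 1 here.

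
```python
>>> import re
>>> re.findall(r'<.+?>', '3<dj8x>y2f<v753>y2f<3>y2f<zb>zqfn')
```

Lazy quantifiers expand one character at a time until the remainder of the pattern can match.
`findall` yields the raw match text (4 of them) because the pattern has no groups.

['<dj8x>', '<v753>', '<3>', '<zb>']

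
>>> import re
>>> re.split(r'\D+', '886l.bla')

['886', '']

`split` removes every match and returns the 2 fragments in between.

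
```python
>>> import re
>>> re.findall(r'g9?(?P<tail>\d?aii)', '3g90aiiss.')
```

The pattern matches a literal 'g', then optionally the literal '9'; then optionally a digit, then the literal 'aii' (captured as 'tail').
Matches: at [1:7] match 'g90aii', group 1 = '0aii'.
Because there's exactly one group, `findall` drops the full match and keeps group 1 from the one hit.

['0aii']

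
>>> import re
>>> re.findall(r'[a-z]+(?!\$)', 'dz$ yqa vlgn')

['d', 'yqa', 'vlgn']

Because the assertion is negative and zero-width, positions next to the forbidden text are skipped.
With no groups in the pattern, `findall` gives back each whole match — 3 here.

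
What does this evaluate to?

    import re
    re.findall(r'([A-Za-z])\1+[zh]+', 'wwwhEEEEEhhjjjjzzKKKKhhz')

`\1` has to match the exact text group 1 already captured.
With a single group, `findall` returns only what that group captured — 4 items.

['w', 'E', 'j', 'K']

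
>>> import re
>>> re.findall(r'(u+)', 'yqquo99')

This matches one or more of a literal 'u' (captured).
Matches: at [3:4] match 'u', group 1 = 'u'.
With a single group, `findall` returns only what that group captured — 1 item.

['u']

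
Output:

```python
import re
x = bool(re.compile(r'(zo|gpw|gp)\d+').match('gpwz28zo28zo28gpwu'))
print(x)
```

False

`re.match` only tries the pattern at the start of the string.
Here the string doesn't start with a match, so the call returns None, and `bool(None)` is False.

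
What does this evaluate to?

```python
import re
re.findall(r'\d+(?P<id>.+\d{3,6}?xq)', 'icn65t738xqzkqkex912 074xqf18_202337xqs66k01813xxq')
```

['t738xqzkqkex912 074xqf18_202337xq']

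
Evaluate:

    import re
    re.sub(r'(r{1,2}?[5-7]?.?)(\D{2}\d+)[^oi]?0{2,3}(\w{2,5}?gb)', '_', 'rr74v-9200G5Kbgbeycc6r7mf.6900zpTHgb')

'_eycc6_'

Pattern: 1 to 2 of the literal 'r' (lazy), then optionally a character in [5-7], then optionally any character (captured); then exactly 2 of a non-digit, then one or more of a digit (captured); then optionally any character except [oi], then 2 to 3 of a literal '0'; then 2 to 5 of a word character (lazy), then the literal 'gb' (captured).
Matches: at [0:16] → 'rr74v-9200G5Kbgb'; at [21:36] → 'r7mf.6900zpTHgb'.
`sub` substitutes '_' at each match site.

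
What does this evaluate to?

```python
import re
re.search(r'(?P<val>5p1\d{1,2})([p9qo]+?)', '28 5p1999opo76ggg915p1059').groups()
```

The pattern matches the literal '5p1', then 1 to 2 of a digit (captured as 'val'); then one or more of one of [p9qo] (lazy) (captured).
A non-greedy quantifier consumes as few characters as it can — just enough that the remainder of the pattern still matches from where it stops; whatever follows it matches normally.
`re.search` tries every starting position until one works.
The match spans [3:9] → '5p1999'.
Captured: group 1 = '5p199', group 2 = '9'.

('5p199', '9')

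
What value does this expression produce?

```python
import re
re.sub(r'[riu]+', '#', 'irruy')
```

'#y'

Pattern: one or more of one of [riu].
Matches: at [0:4] → 'irru'.
Each match is replaced by '#'.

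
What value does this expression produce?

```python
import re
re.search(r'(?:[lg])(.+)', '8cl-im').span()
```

The match spans [2:6] → 'l-im'.

(2, 6)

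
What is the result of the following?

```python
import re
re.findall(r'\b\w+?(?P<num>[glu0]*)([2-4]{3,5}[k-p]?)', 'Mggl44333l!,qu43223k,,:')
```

[('ggl', '44333l'), ('u', '43223k')]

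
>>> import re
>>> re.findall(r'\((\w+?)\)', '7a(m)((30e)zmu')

Walking the string: at [2:5] match '(m)', group 1 = 'm'; at [6:11] match '(30e)', group 1 = '30e'.
One capturing group, so `findall` returns just the captured substring from each match — 2 in all.

['m', '30e']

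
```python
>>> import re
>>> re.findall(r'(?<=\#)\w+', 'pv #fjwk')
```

Lookahead/lookbehind check context without consuming it, so the matched span excludes the asserted characters.
Walking the string: at [4:8] → 'fjwk'.
`findall` yields the raw match text (1 of them) because the pattern has no groups.

['fjwk']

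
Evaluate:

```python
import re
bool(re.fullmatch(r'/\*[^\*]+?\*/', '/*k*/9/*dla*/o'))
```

False

`re.fullmatch` is like wrapping the pattern in `^…$` (in single-line mode).
Here the pattern can't cover the whole string, so the call returns None, and `bool(None)` is False.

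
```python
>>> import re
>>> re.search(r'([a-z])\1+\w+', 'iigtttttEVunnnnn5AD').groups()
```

('i',)

The match spans [0:19] → 'iigtttttEVunnnnn5AD'.
Captured: group 1 = 'i'.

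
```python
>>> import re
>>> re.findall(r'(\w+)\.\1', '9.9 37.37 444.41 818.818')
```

`\1` has to match the exact text group 1 already captured.
With a single group, `findall` returns only what that group captured — 4 items.

['9', '37', '4', '818']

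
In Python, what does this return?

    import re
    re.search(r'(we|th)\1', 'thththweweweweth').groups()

A backreference is literal: `\1` must see the identical characters the first group matched.
`search` walks the string left to right and returns the first match it finds.
The match spans [0:4] → 'thth'.
Captured: group 1 = 'th'.

('th',)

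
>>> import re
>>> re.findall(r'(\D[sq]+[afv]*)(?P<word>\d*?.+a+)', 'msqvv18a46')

The pattern matches a non-digit, then one or more of one of [sq], then zero or more of one of [afv] (captured); then zero or more of a digit (lazy), then one or more of any character, then one or more of the literal 'a' (captured as 'word').
Scanning left to right: at [0:8] match 'msqvv18a', groups = ('msqvv', '18a').
With 2 capturing groups, `findall` returns a 2-tuple per match.

[('msqvv', '18a')]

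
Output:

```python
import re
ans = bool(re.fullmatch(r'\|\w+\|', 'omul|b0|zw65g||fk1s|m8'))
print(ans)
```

`fullmatch` succeeds only if the pattern covers the string from start to end.
Here there's no way to consume every character, so the call returns None, and `bool(None)` is False.

False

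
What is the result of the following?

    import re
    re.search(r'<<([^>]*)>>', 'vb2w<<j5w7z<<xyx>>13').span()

The match spans [4:18] → '<<j5w7z<<xyx>>'.

(4, 18)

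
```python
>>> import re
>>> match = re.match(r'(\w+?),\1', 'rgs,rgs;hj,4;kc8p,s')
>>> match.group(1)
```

The backreference `\1` re-matches whatever the first group consumed, character for character.
With `match`, the pattern is implicitly anchored at the beginning.
The match spans [0:7] → 'rgs,rgs'.
Captured: group 1 = 'rgs'.

'rgs'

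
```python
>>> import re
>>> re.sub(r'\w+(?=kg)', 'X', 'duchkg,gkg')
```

'Xkg,Xkg'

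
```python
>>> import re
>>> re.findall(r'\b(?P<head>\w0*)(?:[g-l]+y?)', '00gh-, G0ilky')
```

['00', 'G0']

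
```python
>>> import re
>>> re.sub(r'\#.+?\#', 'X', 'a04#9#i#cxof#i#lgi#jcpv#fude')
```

'a04XiXiXjcpv#fude'

The `?` after the quantifier makes it lazy — it takes as little as possible before letting the rest of the pattern try.
Matches: at [3:6] → '#9#'; at [7:13] → '#cxof#'; at [14:19] → '#lgi#'.
Every occurrence is swapped for 'X'.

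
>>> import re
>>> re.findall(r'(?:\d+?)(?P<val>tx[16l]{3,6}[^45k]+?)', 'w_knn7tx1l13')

One capturing group, so `findall` returns just the captured substring from the one match — 1 in all.

['tx1l13']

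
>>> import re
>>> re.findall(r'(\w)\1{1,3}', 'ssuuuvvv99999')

['s', 'u', 'v', '9']

A backreference is literal: `\1` must see the identical characters the first group matched.
`findall` collects group 1 from each match (4 total).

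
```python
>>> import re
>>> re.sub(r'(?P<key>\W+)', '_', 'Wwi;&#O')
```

'Wwi_O'

The pattern matches one or more of a non-word character (captured as 'key').
Matches: at [3:6] → ';&#'.
`sub` substitutes '_' at each match site.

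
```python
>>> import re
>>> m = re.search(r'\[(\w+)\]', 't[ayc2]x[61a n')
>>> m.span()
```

`search` walks the string left to right and returns the first match it finds.
The match spans [1:7] → '[ayc2]'.
Captured: group 1 = 'ayc2'.

(1, 7)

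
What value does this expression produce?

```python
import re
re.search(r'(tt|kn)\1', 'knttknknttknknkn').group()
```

'knkn'

`\1` is not a pattern — it's the concrete string captured by group 1, re-applied verbatim.
The match spans [4:8] → 'knkn'.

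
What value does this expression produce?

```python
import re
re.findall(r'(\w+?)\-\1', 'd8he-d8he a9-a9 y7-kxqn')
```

['d8he', 'a9']

`\1` has to match the exact text group 1 already captured.
Walking the string: at [0:9] match 'd8he-d8he', group 1 = 'd8he'; at [10:15] match 'a9-a9', group 1 = 'a9'.
One capturing group, so `findall` returns just the captured substring from each match — 2 in all.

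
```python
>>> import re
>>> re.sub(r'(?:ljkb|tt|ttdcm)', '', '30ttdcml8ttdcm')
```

'30dcml8dcm'

Alternation isn't longest-match — the leftmost alternative that fits at this position is chosen.
Matches: at [2:4] → 'tt'; at [9:11] → 'tt'.
Each match is replaced by ''.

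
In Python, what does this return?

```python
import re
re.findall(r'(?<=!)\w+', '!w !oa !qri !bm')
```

['w', 'oa', 'qri', 'bm']

The lookaround is zero-width — it requires the adjacent text to match without consuming it, so the asserted text isn't part of the match.
Since nothing is captured, `findall` lists the 4 matched substrings directly.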